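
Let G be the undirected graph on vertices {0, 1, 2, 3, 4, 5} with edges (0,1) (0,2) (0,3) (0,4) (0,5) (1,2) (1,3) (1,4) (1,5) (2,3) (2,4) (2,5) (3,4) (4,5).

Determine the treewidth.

4

A width-4 tree decomposition is:
Bags: B1 = {0, 1, 2, 4, 5}  B2 = {0, 1, 2, 3, 4}
Tree: B1–B2
Each bag holds 5 vertices, so the decomposition has width 4, which upper-bounds the treewidth. For the lower bound, the 5 vertices {0, 1, 2, 3, 4} are pairwise adjacent, and any tree decomposition puts a clique entirely inside one bag — forcing width ≥ 4. Hence tw(G) = 4 exactly.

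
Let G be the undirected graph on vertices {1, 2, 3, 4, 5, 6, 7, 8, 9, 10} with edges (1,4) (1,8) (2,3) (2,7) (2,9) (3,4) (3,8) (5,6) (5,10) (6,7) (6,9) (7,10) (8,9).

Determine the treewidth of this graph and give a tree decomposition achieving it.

Every bag has size at most 3, so the width is 3 − 1 = 2 and tw(G) ≤ 2. The edges 1–4–3–8–1 form a cycle, so G is not a tree and its treewidth is at least 2. The upper and lower bounds meet at 2, so that is the treewidth.

Treewidth 2.
One optimal decomposition is:
Bags: B1 = {1, 4, 8}  B2 = {3, 4, 8}  B3 = {3, 8, 9}  B4 = {2, 3, 9}  B5 = {2, 6, 9}  B6 = {2, 6, 7}  B7 = {5, 6, 7}  B8 = {5, 7, 10}
Tree: B1–B2, B2–B3, B3–B4, B4–B5, B5–B6, B6–B7, B7–B8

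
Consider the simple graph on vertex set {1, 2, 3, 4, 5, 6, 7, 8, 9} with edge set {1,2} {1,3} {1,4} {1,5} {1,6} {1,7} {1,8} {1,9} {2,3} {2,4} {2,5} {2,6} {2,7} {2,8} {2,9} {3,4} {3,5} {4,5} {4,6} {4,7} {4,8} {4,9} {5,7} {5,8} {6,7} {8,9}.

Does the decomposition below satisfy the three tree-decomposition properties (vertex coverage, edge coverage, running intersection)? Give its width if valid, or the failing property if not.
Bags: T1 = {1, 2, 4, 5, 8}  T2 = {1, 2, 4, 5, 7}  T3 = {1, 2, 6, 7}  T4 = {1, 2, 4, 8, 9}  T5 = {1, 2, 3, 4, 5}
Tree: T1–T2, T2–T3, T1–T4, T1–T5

A tree decomposition must satisfy three properties: every vertex lies in some bag; for every edge, both endpoints lie together in some bag; and for every vertex, the bags containing it form a connected subtree. Here edge (4,6) lies in no bag, so the decomposition is invalid.

No — edge (4,6) lies in no bag.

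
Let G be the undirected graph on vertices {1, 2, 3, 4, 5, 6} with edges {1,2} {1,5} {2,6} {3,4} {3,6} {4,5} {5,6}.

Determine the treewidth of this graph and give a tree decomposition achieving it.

Treewidth 2.
Bags: B1 = {3, 4, 6}  B2 = {4, 5, 6}  B3 = {2, 5, 6}  B4 = {1, 2, 5}
Tree: B1–B2, B2–B3, B3–B4

Every bag has size at most 3, so the width is 3 − 1 = 2 and tw(G) ≤ 2. Since 3–4–5–6–3 is a cycle in G, G is not acyclic. Forests are exactly the graphs of treewidth ≤ 1, so tw(G) ≥ 2. Therefore the treewidth is 2.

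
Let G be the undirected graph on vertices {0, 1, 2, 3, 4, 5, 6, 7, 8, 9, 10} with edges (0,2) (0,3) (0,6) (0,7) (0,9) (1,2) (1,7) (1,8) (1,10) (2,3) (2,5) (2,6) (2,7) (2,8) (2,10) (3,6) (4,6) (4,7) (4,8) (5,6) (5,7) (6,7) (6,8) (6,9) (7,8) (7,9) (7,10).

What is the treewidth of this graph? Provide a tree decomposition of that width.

Every bag has size at most 4, so the width is 4 − 1 = 3 and tw(G) ≤ 3. Conversely, {0, 2, 3, 6} is a clique of size 4, and the vertices of any clique must share a bag in every tree decomposition; so some bag has ≥ 4 vertices and tw(G) ≥ 3. The upper and lower bounds meet at 3, so that is the treewidth.

Treewidth 3.
Bags: B1 = {0, 2, 6, 7}  B2 = {2, 6, 7, 8}  B3 = {0, 2, 3, 6}  B4 = {1, 2, 7, 8}  B5 = {1, 2, 7, 10}  B6 = {2, 5, 6, 7}  B7 = {0, 6, 7, 9}  B8 = {4, 6, 7, 8}
Tree: B1–B2, B1–B3, B2–B4, B4–B5, B2–B6, B1–B7, B2–B8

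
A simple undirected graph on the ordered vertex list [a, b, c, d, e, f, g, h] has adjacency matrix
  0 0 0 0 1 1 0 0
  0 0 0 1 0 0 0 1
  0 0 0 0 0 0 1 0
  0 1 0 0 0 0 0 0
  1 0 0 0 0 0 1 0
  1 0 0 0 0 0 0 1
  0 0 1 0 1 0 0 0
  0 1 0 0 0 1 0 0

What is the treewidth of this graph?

1

A width-1 tree decomposition is:
Bags: B1 = {c, g}  B2 = {e, g}  B3 = {a, e}  B4 = {a, f}  B5 = {f, h}  B6 = {b, h}  B7 = {b, d}
Tree: B1–B2, B2–B3, B3–B4, B4–B5, B5–B6, B6–B7
The largest bag has 2 vertices, giving width 1; this decomposition certifies tw(G) ≤ 1. G has an edge, so its treewidth is at least 1. Hence tw(G) = 1 exactly.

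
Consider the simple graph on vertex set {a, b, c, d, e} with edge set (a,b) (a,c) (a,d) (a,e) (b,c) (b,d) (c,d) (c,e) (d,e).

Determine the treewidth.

3

A width-3 tree decomposition is:
Bags: B1 = {a, b, c, d}  B2 = {a, c, d, e}
Tree: B1–B2
The largest bag has 4 vertices, giving width 3; this decomposition certifies tw(G) ≤ 3. On the other hand G contains the 4-clique {a, c, d, e}. A clique must lie in a single bag of any decomposition, so no decomposition can have width below 3. Hence tw(G) = 3 exactly.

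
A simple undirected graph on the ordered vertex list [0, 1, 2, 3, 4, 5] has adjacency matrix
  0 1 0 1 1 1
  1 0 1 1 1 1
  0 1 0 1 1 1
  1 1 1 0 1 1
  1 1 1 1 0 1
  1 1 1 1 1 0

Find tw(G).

A width-4 tree decomposition is:
Bags: B1 = {0, 1, 3, 4, 5}  B2 = {1, 2, 3, 4, 5}
Tree: B1–B2
Every bag has size at most 5, so the width is 5 − 1 = 4 and tw(G) ≤ 4. Conversely, {0, 1, 3, 4, 5} is a clique of size 5, and the vertices of any clique must share a bag in every tree decomposition; so some bag has ≥ 5 vertices and tw(G) ≥ 4. Therefore the treewidth is 4.

4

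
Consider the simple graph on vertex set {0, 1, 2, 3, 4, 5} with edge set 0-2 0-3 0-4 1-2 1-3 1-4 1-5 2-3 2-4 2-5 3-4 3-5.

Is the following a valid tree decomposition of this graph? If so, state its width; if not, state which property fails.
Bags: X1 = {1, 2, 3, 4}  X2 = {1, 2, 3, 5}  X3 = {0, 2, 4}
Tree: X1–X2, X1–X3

A tree decomposition must satisfy three properties: every vertex lies in some bag; for every edge, both endpoints lie together in some bag; and for every vertex, the bags containing it form a connected subtree. Here edge (3,0) lies in no bag, so the decomposition is invalid.

No — edge (3,0) lies in no bag.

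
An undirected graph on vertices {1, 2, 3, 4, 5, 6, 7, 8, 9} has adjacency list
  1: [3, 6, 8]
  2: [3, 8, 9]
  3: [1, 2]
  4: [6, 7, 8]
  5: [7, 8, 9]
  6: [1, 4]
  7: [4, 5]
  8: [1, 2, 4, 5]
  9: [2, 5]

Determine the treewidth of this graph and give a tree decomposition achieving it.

Treewidth 3.
One such decomposition:
Bags: B1 = {1, 2, 3, 6}  B2 = {1, 2, 6, 8}  B3 = {2, 4, 6, 8}  B4 = {2, 4, 8, 9}  B5 = {4, 5, 8, 9}  B6 = {4, 5, 7, 9}
Tree: B1–B2, B2–B3, B3–B4, B4–B5, B5–B6

Each bag holds 4 vertices, so the decomposition has width 3, which upper-bounds the treewidth. For the lower bound: the 4 vertex sets {1,3,6}, {2}, {8}, {4,5,7,9} are disjoint, each induces a connected subgraph, and every pair is joined by at least one edge of G. Contracting each set to a single vertex therefore yields K_{4} as a minor, and since treewidth is minor-monotone, tw(G) ≥ tw(K_{4}) = 3. The upper and lower bounds meet at 3, so that is the treewidth.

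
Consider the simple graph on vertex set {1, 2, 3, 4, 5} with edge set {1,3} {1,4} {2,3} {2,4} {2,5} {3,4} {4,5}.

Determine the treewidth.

A width-2 tree decomposition is:
Bags: B1 = {2, 3, 4}  B2 = {1, 3, 4}  B3 = {2, 4, 5}
Tree: B1–B2, B1–B3
The largest bag has 3 vertices, giving width 2; this decomposition certifies tw(G) ≤ 2. For the lower bound, the 3 vertices {1, 3, 4} are pairwise adjacent, and any tree decomposition puts a clique entirely inside one bag — forcing width ≥ 2. Combining the bounds, tw(G) = 2.

2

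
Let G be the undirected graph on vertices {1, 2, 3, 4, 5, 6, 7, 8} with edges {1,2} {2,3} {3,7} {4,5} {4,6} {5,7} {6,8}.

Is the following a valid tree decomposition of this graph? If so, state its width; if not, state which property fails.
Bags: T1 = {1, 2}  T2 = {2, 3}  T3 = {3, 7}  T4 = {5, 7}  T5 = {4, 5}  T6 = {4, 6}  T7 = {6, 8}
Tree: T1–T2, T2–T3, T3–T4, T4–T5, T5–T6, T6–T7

Yes; width 1.

Every vertex of G appears in some bag (union = {1, 2, 3, 4, 5, 6, 7, 8}); every edge is covered by a bag; and for each vertex v the set of bags containing v is connected in the bag tree. The decomposition is therefore valid. The largest bag has 2 vertices, so the width is 1.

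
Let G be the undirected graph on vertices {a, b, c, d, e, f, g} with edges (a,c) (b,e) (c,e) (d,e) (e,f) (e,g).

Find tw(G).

1

A width-1 tree decomposition is:
Bags: B1 = {e, g}  B2 = {b, e}  B3 = {c, e}  B4 = {d, e}  B5 = {e, f}  B6 = {a, c}
Tree: B1–B2, B1–B3, B3–B4, B4–B5, B3–B6
Each bag holds 2 vertices, so the decomposition has width 1, which upper-bounds the treewidth. Any graph with an edge has treewidth ≥ 1, and G has the edge g–e. Hence tw(G) = 1 exactly.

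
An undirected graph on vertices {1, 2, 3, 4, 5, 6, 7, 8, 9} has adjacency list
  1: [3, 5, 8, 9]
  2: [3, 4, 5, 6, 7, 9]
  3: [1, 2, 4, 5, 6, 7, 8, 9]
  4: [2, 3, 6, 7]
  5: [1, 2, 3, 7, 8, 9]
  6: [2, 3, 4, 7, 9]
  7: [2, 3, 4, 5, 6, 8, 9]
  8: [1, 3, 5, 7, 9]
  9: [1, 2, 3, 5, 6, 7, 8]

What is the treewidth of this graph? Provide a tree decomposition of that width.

Every bag has size at most 5, so the width is 5 − 1 = 4 and tw(G) ≤ 4. For the lower bound, the 5 vertices {1, 3, 5, 8, 9} are pairwise adjacent, and any tree decomposition puts a clique entirely inside one bag — forcing width ≥ 4. Hence tw(G) = 4 exactly.

Treewidth 4.
Bags: B1 = {3, 5, 7, 8, 9}  B2 = {2, 3, 5, 7, 9}  B3 = {2, 3, 6, 7, 9}  B4 = {1, 3, 5, 8, 9}  B5 = {2, 3, 4, 6, 7}
Tree: B1–B2, B2–B3, B1–B4, B3–B5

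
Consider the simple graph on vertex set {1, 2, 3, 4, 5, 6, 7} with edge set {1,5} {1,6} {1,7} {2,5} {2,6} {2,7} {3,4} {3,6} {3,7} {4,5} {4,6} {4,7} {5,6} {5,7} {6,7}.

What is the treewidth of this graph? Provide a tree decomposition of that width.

Treewidth 3.
Bags: B1 = {4, 5, 6, 7}  B2 = {1, 5, 6, 7}  B3 = {3, 4, 6, 7}  B4 = {2, 5, 6, 7}
Tree: B1–B2, B1–B3, B2–B4

Each bag holds 4 vertices, so the decomposition has width 3, which upper-bounds the treewidth. Conversely, {3, 4, 6, 7} is a clique of size 4, and the vertices of any clique must share a bag in every tree decomposition; so some bag has ≥ 4 vertices and tw(G) ≥ 3. Therefore the treewidth is 3.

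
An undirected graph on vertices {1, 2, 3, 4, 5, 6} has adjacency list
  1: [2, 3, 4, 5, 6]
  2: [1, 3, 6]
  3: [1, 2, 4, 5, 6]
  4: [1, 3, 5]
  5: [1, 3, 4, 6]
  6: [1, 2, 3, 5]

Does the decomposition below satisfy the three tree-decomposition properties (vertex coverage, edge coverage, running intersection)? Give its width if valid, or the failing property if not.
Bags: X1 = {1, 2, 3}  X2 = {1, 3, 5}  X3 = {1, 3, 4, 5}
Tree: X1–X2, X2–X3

A tree decomposition must satisfy three properties: every vertex lies in some bag; for every edge, both endpoints lie together in some bag; and for every vertex, the bags containing it form a connected subtree. Here vertex 6 appears in no bag, so the decomposition is invalid.

No — vertex 6 appears in no bag.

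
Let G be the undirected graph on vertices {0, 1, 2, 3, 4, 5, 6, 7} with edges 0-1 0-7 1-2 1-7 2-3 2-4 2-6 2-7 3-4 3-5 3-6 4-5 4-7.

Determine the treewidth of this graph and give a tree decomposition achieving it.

Treewidth 2.
Bags: B1 = {0, 1, 7}  B2 = {1, 2, 7}  B3 = {2, 4, 7}  B4 = {2, 3, 4}  B5 = {2, 3, 6}  B6 = {3, 4, 5}
Tree: B1–B2, B2–B3, B3–B4, B4–B5, B4–B6

Each bag holds 3 vertices, so the decomposition has width 2, which upper-bounds the treewidth. For the lower bound, the 3 vertices {0, 1, 7} are pairwise adjacent, and any tree decomposition puts a clique entirely inside one bag — forcing width ≥ 2. Combining the bounds, tw(G) = 2.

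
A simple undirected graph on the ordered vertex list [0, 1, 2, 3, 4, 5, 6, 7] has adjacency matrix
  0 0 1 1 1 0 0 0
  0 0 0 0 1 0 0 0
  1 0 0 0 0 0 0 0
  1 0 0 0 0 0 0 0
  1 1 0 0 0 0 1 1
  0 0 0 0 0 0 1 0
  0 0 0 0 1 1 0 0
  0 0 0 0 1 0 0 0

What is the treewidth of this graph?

1

A width-1 tree decomposition is:
Bags: B1 = {0, 2}  B2 = {0, 4}  B3 = {4, 6}  B4 = {5, 6}  B5 = {0, 3}  B6 = {1, 4}  B7 = {4, 7}
Tree: B1–B2, B2–B3, B3–B4, B2–B5, B2–B6, B2–B7
Every bag has size at most 2, so the width is 2 − 1 = 1 and tw(G) ≤ 1. G has an edge, so its treewidth is at least 1. The upper and lower bounds meet at 1, so that is the treewidth.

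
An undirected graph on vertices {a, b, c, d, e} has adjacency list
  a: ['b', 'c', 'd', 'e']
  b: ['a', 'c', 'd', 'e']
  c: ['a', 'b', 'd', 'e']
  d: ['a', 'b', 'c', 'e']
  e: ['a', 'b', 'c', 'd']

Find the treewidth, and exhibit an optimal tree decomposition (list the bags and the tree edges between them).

With just one bag of size 5, the width is 5 − 1 = 4, so tw(G) ≤ 4. For the lower bound, the 5 vertices {a, b, c, d, e} are pairwise adjacent, and any tree decomposition puts a clique entirely inside one bag — forcing width ≥ 4. Hence tw(G) = 4 exactly.

Treewidth 4.
Bags: B1 = {a, b, c, d, e}
Tree: (single bag)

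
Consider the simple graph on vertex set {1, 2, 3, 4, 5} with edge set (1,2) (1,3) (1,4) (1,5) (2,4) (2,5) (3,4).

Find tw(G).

2

A width-2 tree decomposition is:
Bags: B1 = {1, 2, 4}  B2 = {1, 3, 4}  B3 = {1, 2, 5}
Tree: B1–B2, B1–B3
The largest bag has 3 vertices, giving width 2; this decomposition certifies tw(G) ≤ 2. Conversely, {1, 2, 4} is a clique of size 3, and the vertices of any clique must share a bag in every tree decomposition; so some bag has ≥ 3 vertices and tw(G) ≥ 2. Hence tw(G) = 2 exactly.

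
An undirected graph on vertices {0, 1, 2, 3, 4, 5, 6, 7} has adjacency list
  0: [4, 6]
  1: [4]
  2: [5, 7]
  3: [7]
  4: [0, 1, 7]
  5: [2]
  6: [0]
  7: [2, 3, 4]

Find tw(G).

1

A width-1 tree decomposition is:
Bags: B1 = {2, 7}  B2 = {4, 7}  B3 = {3, 7}  B4 = {1, 4}  B5 = {0, 4}  B6 = {2, 5}  B7 = {0, 6}
Tree: B1–B2, B1–B3, B2–B4, B4–B5, B1–B6, B5–B7
The largest bag has 2 vertices, giving width 1; this decomposition certifies tw(G) ≤ 1. G has an edge, so its treewidth is at least 1. Combining the bounds, tw(G) = 1.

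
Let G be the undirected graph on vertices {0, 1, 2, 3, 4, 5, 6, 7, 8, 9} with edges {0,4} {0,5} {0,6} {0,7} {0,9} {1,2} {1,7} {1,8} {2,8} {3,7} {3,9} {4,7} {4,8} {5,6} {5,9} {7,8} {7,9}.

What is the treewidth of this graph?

2

A width-2 tree decomposition is:
Bags: B1 = {0, 4, 7}  B2 = {4, 7, 8}  B3 = {0, 7, 9}  B4 = {3, 7, 9}  B5 = {1, 7, 8}  B6 = {0, 5, 9}  B7 = {1, 2, 8}  B8 = {0, 5, 6}
Tree: B1–B2, B1–B3, B3–B4, B2–B5, B3–B6, B5–B7, B6–B8
The largest bag has 3 vertices, giving width 2; this decomposition certifies tw(G) ≤ 2. On the other hand G contains the 3-clique {1, 2, 8}. A clique must lie in a single bag of any decomposition, so no decomposition can have width below 2. Hence tw(G) = 2 exactly.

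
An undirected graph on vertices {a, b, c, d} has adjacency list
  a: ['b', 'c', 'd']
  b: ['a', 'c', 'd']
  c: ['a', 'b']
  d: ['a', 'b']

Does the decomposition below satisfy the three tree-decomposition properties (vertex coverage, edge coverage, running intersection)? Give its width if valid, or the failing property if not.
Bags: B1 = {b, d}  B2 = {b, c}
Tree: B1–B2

A tree decomposition must satisfy three properties: every vertex lies in some bag; for every edge, both endpoints lie together in some bag; and for every vertex, the bags containing it form a connected subtree. Here vertex a appears in no bag, so the decomposition is invalid.

No — vertex a appears in no bag.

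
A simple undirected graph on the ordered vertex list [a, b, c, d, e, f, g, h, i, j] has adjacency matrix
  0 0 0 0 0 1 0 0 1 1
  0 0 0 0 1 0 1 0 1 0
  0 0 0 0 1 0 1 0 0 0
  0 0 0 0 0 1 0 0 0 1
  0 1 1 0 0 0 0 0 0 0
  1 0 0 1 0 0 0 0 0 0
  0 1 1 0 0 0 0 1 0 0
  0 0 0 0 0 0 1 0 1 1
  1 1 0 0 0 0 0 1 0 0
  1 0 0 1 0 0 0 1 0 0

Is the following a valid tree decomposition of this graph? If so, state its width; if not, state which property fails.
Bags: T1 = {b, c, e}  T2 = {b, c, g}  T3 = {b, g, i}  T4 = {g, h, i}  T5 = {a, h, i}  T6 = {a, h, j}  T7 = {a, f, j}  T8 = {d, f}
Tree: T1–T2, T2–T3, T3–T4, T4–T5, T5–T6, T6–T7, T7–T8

A tree decomposition must satisfy three properties: every vertex lies in some bag; for every edge, both endpoints lie together in some bag; and for every vertex, the bags containing it form a connected subtree. Here edge (j,d) lies in no bag, so the decomposition is invalid.

No — edge (j,d) lies in no bag.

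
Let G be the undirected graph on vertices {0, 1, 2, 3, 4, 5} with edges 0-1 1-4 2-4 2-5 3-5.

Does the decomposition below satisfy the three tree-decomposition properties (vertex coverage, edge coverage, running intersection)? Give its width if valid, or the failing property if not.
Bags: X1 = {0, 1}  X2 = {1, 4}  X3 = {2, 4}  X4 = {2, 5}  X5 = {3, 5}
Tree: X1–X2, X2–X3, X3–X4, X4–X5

Yes; width 1.

Checking the three conditions: (i) the bags cover all of {0, 1, 2, 3, 4, 5}; (ii) for each edge, some bag contains both endpoints; (iii) the bags containing any fixed vertex form a subtree. All hold, so the decomposition is valid with width 2 − 1 = 1.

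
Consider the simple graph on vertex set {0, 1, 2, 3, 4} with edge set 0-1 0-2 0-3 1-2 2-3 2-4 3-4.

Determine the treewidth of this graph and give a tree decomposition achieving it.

Each bag holds 3 vertices, so the decomposition has width 2, which upper-bounds the treewidth. Conversely, {0, 1, 2} is a clique of size 3, and the vertices of any clique must share a bag in every tree decomposition; so some bag has ≥ 3 vertices and tw(G) ≥ 2. The upper and lower bounds meet at 2, so that is the treewidth.

Treewidth 2.
One such decomposition:
Bags: B1 = {0, 2, 3}  B2 = {0, 1, 2}  B3 = {2, 3, 4}
Tree: B1–B2, B1–B3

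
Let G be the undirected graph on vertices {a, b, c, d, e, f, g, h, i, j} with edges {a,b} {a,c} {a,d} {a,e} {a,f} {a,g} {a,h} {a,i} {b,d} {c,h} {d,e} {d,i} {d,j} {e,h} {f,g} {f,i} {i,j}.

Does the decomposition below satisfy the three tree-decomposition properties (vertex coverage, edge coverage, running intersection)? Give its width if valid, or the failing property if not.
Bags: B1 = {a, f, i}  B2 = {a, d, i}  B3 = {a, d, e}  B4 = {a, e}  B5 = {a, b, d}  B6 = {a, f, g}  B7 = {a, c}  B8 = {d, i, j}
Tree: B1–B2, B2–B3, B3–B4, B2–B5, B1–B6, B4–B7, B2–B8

A tree decomposition must satisfy three properties: every vertex lies in some bag; for every edge, both endpoints lie together in some bag; and for every vertex, the bags containing it form a connected subtree. Here vertex h appears in no bag, so the decomposition is invalid.

No — vertex h appears in no bag.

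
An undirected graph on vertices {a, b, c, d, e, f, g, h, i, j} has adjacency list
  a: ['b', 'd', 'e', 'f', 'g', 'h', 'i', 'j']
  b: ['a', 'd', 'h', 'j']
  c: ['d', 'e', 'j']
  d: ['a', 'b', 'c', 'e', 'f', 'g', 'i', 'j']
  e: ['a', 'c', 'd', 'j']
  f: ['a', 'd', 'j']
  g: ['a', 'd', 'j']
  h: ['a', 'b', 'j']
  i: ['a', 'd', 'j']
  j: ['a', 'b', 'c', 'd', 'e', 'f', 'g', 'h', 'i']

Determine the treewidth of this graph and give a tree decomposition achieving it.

Every bag has size at most 4, so the width is 4 − 1 = 3 and tw(G) ≤ 3. Conversely, {c, d, e, j} is a clique of size 4, and the vertices of any clique must share a bag in every tree decomposition; so some bag has ≥ 4 vertices and tw(G) ≥ 3. Therefore the treewidth is 3.

Treewidth 3.
One such decomposition:
Bags: B1 = {a, b, d, j}  B2 = {a, d, e, j}  B3 = {a, d, g, j}  B4 = {a, b, h, j}  B5 = {a, d, i, j}  B6 = {a, d, f, j}  B7 = {c, d, e, j}
Tree: B1–B2, B2–B3, B1–B4, B3–B5, B1–B6, B2–B7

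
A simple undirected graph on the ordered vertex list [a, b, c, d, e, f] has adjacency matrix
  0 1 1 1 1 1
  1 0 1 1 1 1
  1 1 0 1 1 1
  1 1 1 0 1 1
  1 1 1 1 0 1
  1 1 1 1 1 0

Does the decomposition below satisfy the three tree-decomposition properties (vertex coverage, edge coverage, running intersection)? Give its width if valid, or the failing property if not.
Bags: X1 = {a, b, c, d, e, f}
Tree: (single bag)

Yes; width 5.

Checking the three conditions: (i) the bags cover all of {a, b, c, d, e, f}; (ii) for each edge, some bag contains both endpoints; (iii) the bags containing any fixed vertex form a subtree. All hold, so the decomposition is valid with width 6 − 1 = 5.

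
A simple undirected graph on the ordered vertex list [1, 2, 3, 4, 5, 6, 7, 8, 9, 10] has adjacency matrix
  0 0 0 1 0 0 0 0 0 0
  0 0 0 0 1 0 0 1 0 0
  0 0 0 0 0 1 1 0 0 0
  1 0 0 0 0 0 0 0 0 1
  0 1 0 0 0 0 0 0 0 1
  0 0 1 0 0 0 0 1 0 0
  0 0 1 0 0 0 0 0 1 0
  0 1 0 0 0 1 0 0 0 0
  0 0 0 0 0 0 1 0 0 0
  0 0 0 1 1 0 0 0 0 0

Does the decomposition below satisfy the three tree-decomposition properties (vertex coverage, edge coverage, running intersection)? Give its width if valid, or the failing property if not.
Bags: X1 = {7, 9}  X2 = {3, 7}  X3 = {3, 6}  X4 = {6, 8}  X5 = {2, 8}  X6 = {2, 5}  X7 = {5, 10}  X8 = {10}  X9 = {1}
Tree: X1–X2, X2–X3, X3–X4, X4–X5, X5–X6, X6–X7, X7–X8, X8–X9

A tree decomposition must satisfy three properties: every vertex lies in some bag; for every edge, both endpoints lie together in some bag; and for every vertex, the bags containing it form a connected subtree. Here vertex 4 appears in no bag, so the decomposition is invalid.

No — vertex 4 appears in no bag.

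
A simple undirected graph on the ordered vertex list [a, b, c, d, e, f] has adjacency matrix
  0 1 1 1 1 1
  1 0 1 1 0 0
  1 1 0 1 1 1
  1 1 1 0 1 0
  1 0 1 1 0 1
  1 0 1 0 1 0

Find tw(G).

3

A width-3 tree decomposition is:
Bags: B1 = {a, c, e, f}  B2 = {a, c, d, e}  B3 = {a, b, c, d}
Tree: B1–B2, B2–B3
The largest bag has 4 vertices, giving width 3; this decomposition certifies tw(G) ≤ 3. Conversely, {a, c, d, e} is a clique of size 4, and the vertices of any clique must share a bag in every tree decomposition; so some bag has ≥ 4 vertices and tw(G) ≥ 3. Therefore the treewidth is 3.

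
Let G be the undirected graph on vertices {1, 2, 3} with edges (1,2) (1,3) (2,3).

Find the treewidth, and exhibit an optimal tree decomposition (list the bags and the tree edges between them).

Treewidth 2.
Bags: B1 = {1, 2, 3}
Tree: (single bag)

With just one bag of size 3, the width is 3 − 1 = 2, so tw(G) ≤ 2. On the other hand G contains the 3-clique {1, 2, 3}. A clique must lie in a single bag of any decomposition, so no decomposition can have width below 2. Combining the bounds, tw(G) = 2.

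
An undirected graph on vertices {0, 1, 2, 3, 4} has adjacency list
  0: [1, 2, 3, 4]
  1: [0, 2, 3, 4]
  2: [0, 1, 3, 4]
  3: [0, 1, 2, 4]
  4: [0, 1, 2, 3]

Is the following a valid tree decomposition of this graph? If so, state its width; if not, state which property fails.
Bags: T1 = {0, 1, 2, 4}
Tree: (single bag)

A tree decomposition must satisfy three properties: every vertex lies in some bag; for every edge, both endpoints lie together in some bag; and for every vertex, the bags containing it form a connected subtree. Here vertex 3 appears in no bag, so the decomposition is invalid.

No — vertex 3 appears in no bag.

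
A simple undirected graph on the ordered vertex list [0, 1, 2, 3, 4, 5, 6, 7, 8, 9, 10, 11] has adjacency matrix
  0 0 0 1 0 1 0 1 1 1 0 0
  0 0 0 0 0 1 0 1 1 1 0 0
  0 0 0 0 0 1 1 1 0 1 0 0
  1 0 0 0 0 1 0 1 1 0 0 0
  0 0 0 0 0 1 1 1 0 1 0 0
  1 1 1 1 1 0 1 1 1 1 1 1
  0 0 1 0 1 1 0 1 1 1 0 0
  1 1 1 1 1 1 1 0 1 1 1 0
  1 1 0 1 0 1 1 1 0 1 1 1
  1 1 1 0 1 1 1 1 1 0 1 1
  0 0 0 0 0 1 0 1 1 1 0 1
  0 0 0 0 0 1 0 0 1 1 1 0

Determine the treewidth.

4

A width-4 tree decomposition is:
Bags: B1 = {5, 7, 8, 9, 10}  B2 = {0, 5, 7, 8, 9}  B3 = {5, 6, 7, 8, 9}  B4 = {2, 5, 6, 7, 9}  B5 = {4, 5, 6, 7, 9}  B6 = {1, 5, 7, 8, 9}  B7 = {0, 3, 5, 7, 8}  B8 = {5, 8, 9, 10, 11}
Tree: B1–B2, B1–B3, B3–B4, B4–B5, B2–B6, B2–B7, B1–B8
Every bag has size at most 5, so the width is 5 − 1 = 4 and tw(G) ≤ 4. For the lower bound, the 5 vertices {5, 8, 9, 10, 11} are pairwise adjacent, and any tree decomposition puts a clique entirely inside one bag — forcing width ≥ 4. Combining the bounds, tw(G) = 4.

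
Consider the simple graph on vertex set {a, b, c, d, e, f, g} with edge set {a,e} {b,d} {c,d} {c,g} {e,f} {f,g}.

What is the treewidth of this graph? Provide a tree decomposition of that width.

The largest bag has 2 vertices, giving width 1; this decomposition certifies tw(G) ≤ 1. Since G has at least one edge (e.g. a–e), it is not an edgeless graph, so tw(G) ≥ 1. Combining the bounds, tw(G) = 1.

Treewidth 1.
Bags: B1 = {a, e}  B2 = {e, f}  B3 = {f, g}  B4 = {c, g}  B5 = {c, d}  B6 = {b, d}
Tree: B1–B2, B2–B3, B3–B4, B4–B5, B5–B6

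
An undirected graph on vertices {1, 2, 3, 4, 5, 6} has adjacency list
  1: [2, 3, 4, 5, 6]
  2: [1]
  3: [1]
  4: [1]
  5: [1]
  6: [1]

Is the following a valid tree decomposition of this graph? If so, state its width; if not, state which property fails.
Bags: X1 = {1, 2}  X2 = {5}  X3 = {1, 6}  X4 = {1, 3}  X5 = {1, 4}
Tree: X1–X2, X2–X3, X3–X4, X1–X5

A tree decomposition must satisfy three properties: every vertex lies in some bag; for every edge, both endpoints lie together in some bag; and for every vertex, the bags containing it form a connected subtree. Here edge (1,5) lies in no bag, so the decomposition is invalid.

No — edge (1,5) lies in no bag.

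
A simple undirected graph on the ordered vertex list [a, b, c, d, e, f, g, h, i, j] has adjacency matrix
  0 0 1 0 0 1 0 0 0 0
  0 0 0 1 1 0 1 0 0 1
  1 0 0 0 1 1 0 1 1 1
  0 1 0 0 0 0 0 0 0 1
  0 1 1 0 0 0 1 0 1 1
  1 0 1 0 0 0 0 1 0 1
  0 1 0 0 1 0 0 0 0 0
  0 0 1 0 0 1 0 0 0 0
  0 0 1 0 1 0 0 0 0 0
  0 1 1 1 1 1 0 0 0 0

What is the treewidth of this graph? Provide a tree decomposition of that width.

Every bag has size at most 3, so the width is 3 − 1 = 2 and tw(G) ≤ 2. Conversely, {b, d, j} is a clique of size 3, and the vertices of any clique must share a bag in every tree decomposition; so some bag has ≥ 3 vertices and tw(G) ≥ 2. Hence tw(G) = 2 exactly.

Treewidth 2.
Bags: B1 = {c, e, i}  B2 = {c, e, j}  B3 = {b, e, j}  B4 = {b, d, j}  B5 = {c, f, j}  B6 = {c, f, h}  B7 = {a, c, f}  B8 = {b, e, g}
Tree: B1–B2, B2–B3, B3–B4, B2–B5, B5–B6, B6–B7, B3–B8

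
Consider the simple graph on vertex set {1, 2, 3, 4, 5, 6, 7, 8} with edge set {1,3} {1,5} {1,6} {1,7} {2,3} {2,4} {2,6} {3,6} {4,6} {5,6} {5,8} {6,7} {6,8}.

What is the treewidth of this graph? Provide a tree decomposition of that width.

Treewidth 2.
One optimal decomposition is:
Bags: B1 = {2, 4, 6}  B2 = {2, 3, 6}  B3 = {1, 3, 6}  B4 = {1, 5, 6}  B5 = {5, 6, 8}  B6 = {1, 6, 7}
Tree: B1–B2, B2–B3, B3–B4, B4–B5, B4–B6

The largest bag has 3 vertices, giving width 2; this decomposition certifies tw(G) ≤ 2. On the other hand G contains the 3-clique {5, 6, 8}. A clique must lie in a single bag of any decomposition, so no decomposition can have width below 2. The upper and lower bounds meet at 2, so that is the treewidth.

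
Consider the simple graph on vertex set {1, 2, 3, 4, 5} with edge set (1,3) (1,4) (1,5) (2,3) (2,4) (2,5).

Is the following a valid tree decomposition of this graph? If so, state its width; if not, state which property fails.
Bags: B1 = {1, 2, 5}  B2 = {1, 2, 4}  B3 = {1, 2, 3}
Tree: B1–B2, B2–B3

Yes; width 2.

Checking the three conditions: (i) the bags cover all of {1, 2, 3, 4, 5}; (ii) for each edge, some bag contains both endpoints; (iii) the bags containing any fixed vertex form a subtree. All hold, so the decomposition is valid with width 3 − 1 = 2.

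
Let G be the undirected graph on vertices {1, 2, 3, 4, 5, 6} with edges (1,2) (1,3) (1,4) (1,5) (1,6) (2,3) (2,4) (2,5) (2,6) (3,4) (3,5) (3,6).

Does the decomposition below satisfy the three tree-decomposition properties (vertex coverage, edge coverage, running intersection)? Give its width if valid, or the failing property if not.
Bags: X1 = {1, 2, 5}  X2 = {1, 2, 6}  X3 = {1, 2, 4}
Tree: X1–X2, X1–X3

No — vertex 3 appears in no bag.

A tree decomposition must satisfy three properties: every vertex lies in some bag; for every edge, both endpoints lie together in some bag; and for every vertex, the bags containing it form a connected subtree. Here vertex 3 appears in no bag, so the decomposition is invalid.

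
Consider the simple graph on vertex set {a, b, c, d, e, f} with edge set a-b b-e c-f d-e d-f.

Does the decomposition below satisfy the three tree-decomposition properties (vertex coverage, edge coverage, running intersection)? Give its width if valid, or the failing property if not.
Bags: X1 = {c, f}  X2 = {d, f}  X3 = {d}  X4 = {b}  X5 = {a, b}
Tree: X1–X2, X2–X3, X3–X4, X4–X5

A tree decomposition must satisfy three properties: every vertex lies in some bag; for every edge, both endpoints lie together in some bag; and for every vertex, the bags containing it form a connected subtree. Here vertex e appears in no bag, so the decomposition is invalid.

No — vertex e appears in no bag.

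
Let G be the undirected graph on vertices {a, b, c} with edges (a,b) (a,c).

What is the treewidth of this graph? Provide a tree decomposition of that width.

Each bag holds 2 vertices, so the decomposition has width 1, which upper-bounds the treewidth. Any graph with an edge has treewidth ≥ 1, and G has the edge a–b. Therefore the treewidth is 1.

Treewidth 1.
One such decomposition:
Bags: B1 = {a, b}  B2 = {a, c}
Tree: B1–B2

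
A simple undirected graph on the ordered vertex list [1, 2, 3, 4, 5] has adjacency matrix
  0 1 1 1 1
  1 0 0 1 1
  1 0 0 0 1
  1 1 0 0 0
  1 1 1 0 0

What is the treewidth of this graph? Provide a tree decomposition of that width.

Treewidth 2.
One optimal decomposition is:
Bags: B1 = {1, 2, 5}  B2 = {1, 3, 5}  B3 = {1, 2, 4}
Tree: B1–B2, B1–B3

The largest bag has 3 vertices, giving width 2; this decomposition certifies tw(G) ≤ 2. For the lower bound, the 3 vertices {1, 2, 4} are pairwise adjacent, and any tree decomposition puts a clique entirely inside one bag — forcing width ≥ 2. Therefore the treewidth is 2.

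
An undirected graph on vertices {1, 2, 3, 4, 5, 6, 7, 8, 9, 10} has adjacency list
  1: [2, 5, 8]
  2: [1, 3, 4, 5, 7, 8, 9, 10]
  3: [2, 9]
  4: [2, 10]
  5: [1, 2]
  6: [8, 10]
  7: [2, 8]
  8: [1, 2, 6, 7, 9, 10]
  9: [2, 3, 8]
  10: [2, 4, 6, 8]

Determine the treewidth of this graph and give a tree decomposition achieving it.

Every bag has size at most 3, so the width is 3 − 1 = 2 and tw(G) ≤ 2. On the other hand G contains the 3-clique {1, 2, 8}. A clique must lie in a single bag of any decomposition, so no decomposition can have width below 2. Combining the bounds, tw(G) = 2.

Treewidth 2.
One such decomposition:
Bags: B1 = {2, 3, 9}  B2 = {2, 8, 9}  B3 = {2, 8, 10}  B4 = {2, 7, 8}  B5 = {1, 2, 8}  B6 = {1, 2, 5}  B7 = {6, 8, 10}  B8 = {2, 4, 10}
Tree: B1–B2, B2–B3, B3–B4, B3–B5, B5–B6, B3–B7, B3–B8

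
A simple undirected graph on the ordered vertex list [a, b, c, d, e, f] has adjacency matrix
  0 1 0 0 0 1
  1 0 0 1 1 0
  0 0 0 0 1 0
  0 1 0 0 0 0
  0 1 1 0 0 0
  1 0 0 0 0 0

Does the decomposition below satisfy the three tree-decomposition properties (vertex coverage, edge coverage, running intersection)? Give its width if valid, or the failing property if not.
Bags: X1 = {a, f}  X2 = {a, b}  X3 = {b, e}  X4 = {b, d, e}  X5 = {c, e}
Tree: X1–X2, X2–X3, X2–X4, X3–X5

No — bags containing vertex e are not connected in the tree.

A tree decomposition must satisfy three properties: every vertex lies in some bag; for every edge, both endpoints lie together in some bag; and for every vertex, the bags containing it form a connected subtree. Here bags containing vertex e are not connected in the tree, so the decomposition is invalid.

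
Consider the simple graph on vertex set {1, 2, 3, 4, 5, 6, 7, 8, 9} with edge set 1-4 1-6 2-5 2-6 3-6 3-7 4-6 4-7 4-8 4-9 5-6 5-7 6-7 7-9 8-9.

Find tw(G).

2

A width-2 tree decomposition is:
Bags: B1 = {3, 6, 7}  B2 = {4, 6, 7}  B3 = {1, 4, 6}  B4 = {4, 7, 9}  B5 = {4, 8, 9}  B6 = {5, 6, 7}  B7 = {2, 5, 6}
Tree: B1–B2, B2–B3, B2–B4, B4–B5, B1–B6, B6–B7
The largest bag has 3 vertices, giving width 2; this decomposition certifies tw(G) ≤ 2. Conversely, {4, 8, 9} is a clique of size 3, and the vertices of any clique must share a bag in every tree decomposition; so some bag has ≥ 3 vertices and tw(G) ≥ 2. Hence tw(G) = 2 exactly.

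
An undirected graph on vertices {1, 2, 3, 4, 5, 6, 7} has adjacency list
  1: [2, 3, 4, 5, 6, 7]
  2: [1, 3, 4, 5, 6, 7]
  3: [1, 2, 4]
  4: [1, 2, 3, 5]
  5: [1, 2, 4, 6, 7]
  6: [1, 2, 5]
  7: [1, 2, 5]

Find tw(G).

A width-3 tree decomposition is:
Bags: B1 = {1, 2, 4, 5}  B2 = {1, 2, 5, 7}  B3 = {1, 2, 3, 4}  B4 = {1, 2, 5, 6}
Tree: B1–B2, B1–B3, B2–B4
Every bag has size at most 4, so the width is 4 − 1 = 3 and tw(G) ≤ 3. Conversely, {1, 2, 3, 4} is a clique of size 4, and the vertices of any clique must share a bag in every tree decomposition; so some bag has ≥ 4 vertices and tw(G) ≥ 3. The upper and lower bounds meet at 3, so that is the treewidth.

3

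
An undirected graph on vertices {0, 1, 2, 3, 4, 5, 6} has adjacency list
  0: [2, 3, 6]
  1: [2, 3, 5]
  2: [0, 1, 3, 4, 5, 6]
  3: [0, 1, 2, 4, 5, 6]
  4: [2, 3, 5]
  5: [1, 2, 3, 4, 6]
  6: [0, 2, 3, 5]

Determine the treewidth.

3

A width-3 tree decomposition is:
Bags: B1 = {2, 3, 5, 6}  B2 = {1, 2, 3, 5}  B3 = {2, 3, 4, 5}  B4 = {0, 2, 3, 6}
Tree: B1–B2, B2–B3, B1–B4
The largest bag has 4 vertices, giving width 3; this decomposition certifies tw(G) ≤ 3. Conversely, {0, 2, 3, 6} is a clique of size 4, and the vertices of any clique must share a bag in every tree decomposition; so some bag has ≥ 4 vertices and tw(G) ≥ 3. Hence tw(G) = 3 exactly.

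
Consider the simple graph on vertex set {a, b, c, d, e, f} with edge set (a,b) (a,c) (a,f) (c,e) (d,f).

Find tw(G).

1

A width-1 tree decomposition is:
Bags: B1 = {a, b}  B2 = {a, f}  B3 = {d, f}  B4 = {a, c}  B5 = {c, e}
Tree: B1–B2, B2–B3, B1–B4, B4–B5
The largest bag has 2 vertices, giving width 1; this decomposition certifies tw(G) ≤ 1. Since G has at least one edge (e.g. b–a), it is not an edgeless graph, so tw(G) ≥ 1. Combining the bounds, tw(G) = 1.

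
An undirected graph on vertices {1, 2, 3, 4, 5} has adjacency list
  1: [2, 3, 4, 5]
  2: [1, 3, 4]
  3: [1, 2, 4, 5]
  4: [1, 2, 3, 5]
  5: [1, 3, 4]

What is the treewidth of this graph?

A width-3 tree decomposition is:
Bags: B1 = {1, 3, 4, 5}  B2 = {1, 2, 3, 4}
Tree: B1–B2
Every bag has size at most 4, so the width is 4 − 1 = 3 and tw(G) ≤ 3. For the lower bound, the 4 vertices {1, 2, 3, 4} are pairwise adjacent, and any tree decomposition puts a clique entirely inside one bag — forcing width ≥ 3. The upper and lower bounds meet at 3, so that is the treewidth.

3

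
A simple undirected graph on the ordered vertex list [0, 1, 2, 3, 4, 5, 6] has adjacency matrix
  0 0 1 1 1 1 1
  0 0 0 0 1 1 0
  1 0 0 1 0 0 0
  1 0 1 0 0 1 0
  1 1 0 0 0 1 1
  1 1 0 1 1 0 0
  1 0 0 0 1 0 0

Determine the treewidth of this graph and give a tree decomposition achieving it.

Treewidth 2.
One such decomposition:
Bags: B1 = {0, 4, 5}  B2 = {0, 3, 5}  B3 = {1, 4, 5}  B4 = {0, 2, 3}  B5 = {0, 4, 6}
Tree: B1–B2, B1–B3, B2–B4, B1–B5

Each bag holds 3 vertices, so the decomposition has width 2, which upper-bounds the treewidth. For the lower bound, the 3 vertices {0, 2, 3} are pairwise adjacent, and any tree decomposition puts a clique entirely inside one bag — forcing width ≥ 2. Hence tw(G) = 2 exactly.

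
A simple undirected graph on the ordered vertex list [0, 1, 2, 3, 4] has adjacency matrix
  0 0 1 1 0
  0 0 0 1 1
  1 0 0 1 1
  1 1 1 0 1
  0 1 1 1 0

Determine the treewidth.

A width-2 tree decomposition is:
Bags: B1 = {1, 3, 4}  B2 = {2, 3, 4}  B3 = {0, 2, 3}
Tree: B1–B2, B2–B3
The largest bag has 3 vertices, giving width 2; this decomposition certifies tw(G) ≤ 2. Conversely, {1, 3, 4} is a clique of size 3, and the vertices of any clique must share a bag in every tree decomposition; so some bag has ≥ 3 vertices and tw(G) ≥ 2. The upper and lower bounds meet at 2, so that is the treewidth.

2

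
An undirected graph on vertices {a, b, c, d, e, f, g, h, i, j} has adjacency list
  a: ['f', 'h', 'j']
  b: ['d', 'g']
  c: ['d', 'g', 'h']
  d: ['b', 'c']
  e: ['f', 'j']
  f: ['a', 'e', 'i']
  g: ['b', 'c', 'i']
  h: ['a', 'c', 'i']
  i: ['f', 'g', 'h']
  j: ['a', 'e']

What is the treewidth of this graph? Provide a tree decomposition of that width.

Treewidth 2.
One optimal decomposition is:
Bags: B1 = {b, c, d}  B2 = {b, c, g}  B3 = {c, g, h}  B4 = {g, h, i}  B5 = {a, h, i}  B6 = {a, f, i}  B7 = {a, f, j}  B8 = {e, f, j}
Tree: B1–B2, B2–B3, B3–B4, B4–B5, B5–B6, B6–B7, B7–B8

The largest bag has 3 vertices, giving width 2; this decomposition certifies tw(G) ≤ 2. The edges d–b–g–c–d form a cycle, so G is not a tree and its treewidth is at least 2. Therefore the treewidth is 2.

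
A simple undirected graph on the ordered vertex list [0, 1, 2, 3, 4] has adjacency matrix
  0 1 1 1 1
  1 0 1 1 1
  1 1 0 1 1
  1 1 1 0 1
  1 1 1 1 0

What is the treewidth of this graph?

4

A width-4 tree decomposition is:
Bags: B1 = {0, 1, 2, 3, 4}
Tree: (single bag)
With just one bag of size 5, the width is 5 − 1 = 4, so tw(G) ≤ 4. For the lower bound, the 5 vertices {0, 1, 2, 3, 4} are pairwise adjacent, and any tree decomposition puts a clique entirely inside one bag — forcing width ≥ 4. Hence tw(G) = 4 exactly.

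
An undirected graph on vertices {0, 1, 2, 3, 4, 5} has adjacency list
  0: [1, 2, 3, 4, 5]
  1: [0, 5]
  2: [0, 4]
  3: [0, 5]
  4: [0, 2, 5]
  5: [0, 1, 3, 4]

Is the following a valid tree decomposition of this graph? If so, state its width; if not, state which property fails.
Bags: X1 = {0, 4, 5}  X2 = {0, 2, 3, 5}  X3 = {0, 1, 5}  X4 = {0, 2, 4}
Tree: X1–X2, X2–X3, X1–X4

A tree decomposition must satisfy three properties: every vertex lies in some bag; for every edge, both endpoints lie together in some bag; and for every vertex, the bags containing it form a connected subtree. Here bags containing vertex 2 are not connected in the tree, so the decomposition is invalid.

No — bags containing vertex 2 are not connected in the tree.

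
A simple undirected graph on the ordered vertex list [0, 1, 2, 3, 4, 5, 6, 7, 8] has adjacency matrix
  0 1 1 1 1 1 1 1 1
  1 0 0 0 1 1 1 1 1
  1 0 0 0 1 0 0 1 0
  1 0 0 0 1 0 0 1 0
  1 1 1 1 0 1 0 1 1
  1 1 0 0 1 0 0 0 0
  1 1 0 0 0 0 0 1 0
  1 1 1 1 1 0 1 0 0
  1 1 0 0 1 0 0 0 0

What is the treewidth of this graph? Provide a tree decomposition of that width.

Treewidth 3.
One optimal decomposition is:
Bags: B1 = {0, 1, 4, 7}  B2 = {0, 1, 4, 8}  B3 = {0, 2, 4, 7}  B4 = {0, 1, 4, 5}  B5 = {0, 3, 4, 7}  B6 = {0, 1, 6, 7}
Tree: B1–B2, B1–B3, B1–B4, B3–B5, B1–B6

The largest bag has 4 vertices, giving width 3; this decomposition certifies tw(G) ≤ 3. Conversely, {0, 1, 4, 8} is a clique of size 4, and the vertices of any clique must share a bag in every tree decomposition; so some bag has ≥ 4 vertices and tw(G) ≥ 3. Hence tw(G) = 3 exactly.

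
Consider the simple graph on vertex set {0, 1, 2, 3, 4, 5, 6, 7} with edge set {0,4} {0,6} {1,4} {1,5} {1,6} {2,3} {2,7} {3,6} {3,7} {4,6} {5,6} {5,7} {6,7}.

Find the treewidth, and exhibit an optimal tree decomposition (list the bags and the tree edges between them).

The largest bag has 3 vertices, giving width 2; this decomposition certifies tw(G) ≤ 2. Conversely, {2, 3, 7} is a clique of size 3, and the vertices of any clique must share a bag in every tree decomposition; so some bag has ≥ 3 vertices and tw(G) ≥ 2. The upper and lower bounds meet at 2, so that is the treewidth.

Treewidth 2.
One such decomposition:
Bags: B1 = {3, 6, 7}  B2 = {5, 6, 7}  B3 = {1, 5, 6}  B4 = {1, 4, 6}  B5 = {2, 3, 7}  B6 = {0, 4, 6}
Tree: B1–B2, B2–B3, B3–B4, B1–B5, B4–B6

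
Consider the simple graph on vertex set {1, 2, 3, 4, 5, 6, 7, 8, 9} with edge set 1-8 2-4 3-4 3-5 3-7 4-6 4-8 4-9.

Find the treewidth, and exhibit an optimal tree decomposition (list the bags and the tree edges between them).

Treewidth 1.
One such decomposition:
Bags: B1 = {4, 9}  B2 = {3, 4}  B3 = {3, 7}  B4 = {4, 8}  B5 = {3, 5}  B6 = {1, 8}  B7 = {2, 4}  B8 = {4, 6}
Tree: B1–B2, B2–B3, B1–B4, B2–B5, B4–B6, B2–B7, B4–B8

Each bag holds 2 vertices, so the decomposition has width 1, which upper-bounds the treewidth. Since G has at least one edge (e.g. 9–4), it is not an edgeless graph, so tw(G) ≥ 1. The upper and lower bounds meet at 1, so that is the treewidth.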